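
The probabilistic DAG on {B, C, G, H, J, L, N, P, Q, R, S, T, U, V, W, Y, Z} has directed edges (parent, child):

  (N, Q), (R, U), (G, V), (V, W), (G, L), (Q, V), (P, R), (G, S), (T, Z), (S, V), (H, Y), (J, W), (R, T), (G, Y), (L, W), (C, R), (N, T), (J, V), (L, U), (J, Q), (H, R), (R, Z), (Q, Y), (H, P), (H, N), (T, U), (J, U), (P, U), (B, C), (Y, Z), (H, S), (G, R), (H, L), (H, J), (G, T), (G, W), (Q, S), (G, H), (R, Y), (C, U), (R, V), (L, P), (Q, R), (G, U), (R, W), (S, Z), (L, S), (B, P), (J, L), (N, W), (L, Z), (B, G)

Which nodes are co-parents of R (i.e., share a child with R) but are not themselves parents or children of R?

Children of R: T, U, V, W, Y, Z.
  T's other parents are G, N.
  parents(U) \ {R} = {C, G, J, L, P, T}.
  parents(V) \ {R} = {G, J, Q, S}.
  W's other parents are G, J, L, N, V.
  Y also has parents G, H, Q.
  parents(Z) \ {R} = {L, S, T, Y}.
Excluding nodes already adjacent to R (C, G, H, P, Q, T, U, V, W, Y, Z), the co-parent-only contribution is {J, L, N, S}.

{J, L, N, S}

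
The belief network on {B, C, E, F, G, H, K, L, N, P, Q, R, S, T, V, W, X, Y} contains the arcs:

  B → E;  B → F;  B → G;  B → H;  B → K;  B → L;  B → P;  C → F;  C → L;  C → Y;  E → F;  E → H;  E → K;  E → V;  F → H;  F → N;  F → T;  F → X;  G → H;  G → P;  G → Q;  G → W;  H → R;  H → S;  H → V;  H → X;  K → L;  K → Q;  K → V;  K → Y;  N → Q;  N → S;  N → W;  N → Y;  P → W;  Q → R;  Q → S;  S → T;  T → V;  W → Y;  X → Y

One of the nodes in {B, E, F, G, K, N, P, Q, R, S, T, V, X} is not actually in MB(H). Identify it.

Parents of H: B, E, F, G.
H's children: R, S, V, X.
For each child, the remaining parents (spouses of H):
  R also has parent Q.
  S's other parents are N, Q.
  V also has parents E, K, T.
  X also has parent F.
MB(H) = {B, E, F, G, K, N, Q, R, S, T, V, X}.
P is neither a parent, child, nor co-parent of H, so it does not belong.

P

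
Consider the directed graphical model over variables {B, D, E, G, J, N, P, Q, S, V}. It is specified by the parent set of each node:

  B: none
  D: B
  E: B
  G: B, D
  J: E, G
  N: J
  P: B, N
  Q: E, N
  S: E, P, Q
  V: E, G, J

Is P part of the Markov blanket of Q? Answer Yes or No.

Yes

P is a co-parent of Q: both are parents of S.
So P ∈ MB(Q).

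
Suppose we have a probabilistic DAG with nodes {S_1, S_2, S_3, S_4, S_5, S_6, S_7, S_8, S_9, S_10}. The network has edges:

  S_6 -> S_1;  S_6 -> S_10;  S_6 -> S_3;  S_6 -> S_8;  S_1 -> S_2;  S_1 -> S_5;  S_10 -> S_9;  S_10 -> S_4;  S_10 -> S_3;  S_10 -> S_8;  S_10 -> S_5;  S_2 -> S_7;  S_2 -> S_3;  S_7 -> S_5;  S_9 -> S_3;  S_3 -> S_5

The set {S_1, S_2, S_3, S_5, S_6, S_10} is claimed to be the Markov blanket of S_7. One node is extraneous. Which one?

Recall MB(v) = parents ∪ children ∪ spouses, where spouses are the other parents of v's children.
S_7's parents: S_2.
S_7's children: S_5.
Co-parents of S_7 (other parents of its children):
  S_5 also has parents S_1, S_3, S_10.
MB(S_7) = {S_1, S_2, S_3, S_5, S_10}.
S_6 is neither a parent, child, nor co-parent of S_7, so it does not belong.

S_6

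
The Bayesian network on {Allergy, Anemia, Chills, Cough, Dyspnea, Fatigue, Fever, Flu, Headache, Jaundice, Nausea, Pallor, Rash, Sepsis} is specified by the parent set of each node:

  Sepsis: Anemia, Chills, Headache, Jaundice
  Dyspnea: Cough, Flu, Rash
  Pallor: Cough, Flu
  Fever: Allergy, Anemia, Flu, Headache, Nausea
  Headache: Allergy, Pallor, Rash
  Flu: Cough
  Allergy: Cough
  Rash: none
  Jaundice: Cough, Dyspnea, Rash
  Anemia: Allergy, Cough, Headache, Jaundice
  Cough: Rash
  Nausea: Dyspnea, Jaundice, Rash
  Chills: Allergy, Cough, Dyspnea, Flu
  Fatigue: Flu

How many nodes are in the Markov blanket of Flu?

Flu has children Chills, Dyspnea, Fatigue, Fever, Pallor.
Flu has parent Cough.
Other parents of Flu's children:
  Pallor also has parent Cough.
  parents(Dyspnea) \ {Flu} = {Cough, Rash}.
  Fatigue has no other parent.
  Chills's other parents are Allergy, Cough, Dyspnea.
  Fever's other parents are Allergy, Anemia, Headache, Nausea.
MB(Flu) = {Allergy, Anemia, Chills, Cough, Dyspnea, Fatigue, Fever, Headache, Nausea, Pallor, Rash}, which has 11 nodes.

11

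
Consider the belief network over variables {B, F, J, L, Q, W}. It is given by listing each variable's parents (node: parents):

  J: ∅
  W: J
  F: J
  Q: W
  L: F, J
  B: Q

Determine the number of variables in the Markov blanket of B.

Recall MB(v) = parents ∪ children ∪ spouses, where spouses are the other parents of v's children.
B's parents: Q.
Ch(B) = {}.
B has no children, so there are no co-parents.
MB(B) = {Q}, which has 1 node.

1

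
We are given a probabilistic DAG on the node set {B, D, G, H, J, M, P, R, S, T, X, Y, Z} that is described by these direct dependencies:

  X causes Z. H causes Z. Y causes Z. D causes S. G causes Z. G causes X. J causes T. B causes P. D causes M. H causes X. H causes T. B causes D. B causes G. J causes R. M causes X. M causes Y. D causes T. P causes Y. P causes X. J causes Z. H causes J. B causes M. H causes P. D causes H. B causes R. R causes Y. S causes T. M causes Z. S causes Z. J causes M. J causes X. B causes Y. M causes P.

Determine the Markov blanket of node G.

{B, H, J, M, P, S, X, Y, Z}

Children of G: X, Z.
Pa(G) = {B}.
Parents of each child, excluding G:
  parents(X) \ {G} = {H, J, M, P}.
  parents(Z) \ {G} = {H, J, M, S, X, Y}.
MB(G) = {B, H, J, M, P, S, X, Y, Z}.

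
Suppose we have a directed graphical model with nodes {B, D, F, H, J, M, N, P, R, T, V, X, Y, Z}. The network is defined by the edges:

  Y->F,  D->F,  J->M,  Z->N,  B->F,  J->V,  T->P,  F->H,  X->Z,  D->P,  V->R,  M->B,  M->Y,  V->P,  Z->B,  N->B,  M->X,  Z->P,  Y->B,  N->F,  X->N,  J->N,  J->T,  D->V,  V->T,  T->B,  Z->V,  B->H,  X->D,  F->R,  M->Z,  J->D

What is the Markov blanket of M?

{B, J, N, T, X, Y, Z}

M's children: B, X, Y, Z.
M's parents: J.
Other parents of M's children:
  X: no additional parents.
  Z also has parent X.
  Y has no other parent.
  B also has parents N, T, Y, Z.
So the Markov blanket of M is {B, J, N, T, X, Y, Z}.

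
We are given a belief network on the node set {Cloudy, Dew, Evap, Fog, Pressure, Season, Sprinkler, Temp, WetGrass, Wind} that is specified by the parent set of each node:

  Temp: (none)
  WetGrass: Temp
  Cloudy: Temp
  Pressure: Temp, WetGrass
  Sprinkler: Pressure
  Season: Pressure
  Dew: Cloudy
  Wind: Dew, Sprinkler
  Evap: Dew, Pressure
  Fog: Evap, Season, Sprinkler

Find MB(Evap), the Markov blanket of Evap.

By definition, MB(Evap) is built from Evap's parents, Evap's children, and the co-parents of Evap.
Evap's parents: Dew, Pressure.
Evap has child Fog.
Parents of each child, excluding Evap:
  Fog's other parents are Season, Sprinkler.
Union: {Dew, Pressure} ∪ {Fog} ∪ {Season, Sprinkler} = {Dew, Fog, Pressure, Season, Sprinkler}.

{Dew, Fog, Pressure, Season, Sprinkler}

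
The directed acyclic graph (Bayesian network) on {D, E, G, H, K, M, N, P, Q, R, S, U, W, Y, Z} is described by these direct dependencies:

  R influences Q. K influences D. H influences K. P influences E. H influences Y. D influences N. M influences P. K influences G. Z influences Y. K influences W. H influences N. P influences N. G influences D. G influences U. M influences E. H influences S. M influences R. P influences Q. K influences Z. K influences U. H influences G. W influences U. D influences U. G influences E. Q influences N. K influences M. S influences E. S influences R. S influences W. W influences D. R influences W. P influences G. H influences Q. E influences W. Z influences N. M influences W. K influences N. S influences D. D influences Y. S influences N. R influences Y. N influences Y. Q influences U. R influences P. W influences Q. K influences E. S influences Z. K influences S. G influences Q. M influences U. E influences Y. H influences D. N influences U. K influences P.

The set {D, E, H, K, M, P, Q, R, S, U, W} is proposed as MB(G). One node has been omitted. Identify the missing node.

Ch(G) = {D, E, Q, U}.
G's parents: H, K, P.
For each child, the remaining parents (spouses of G):
  E also has parents K, M, P, S.
  Q's other parents are H, P, R, W.
  parents(D) \ {G} = {H, K, S, W}.
  U's other parents are D, K, M, N, Q, W.
MB(G) = {D, E, H, K, M, N, P, Q, R, S, U, W}.
Comparing with the claimed set, N is missing.

N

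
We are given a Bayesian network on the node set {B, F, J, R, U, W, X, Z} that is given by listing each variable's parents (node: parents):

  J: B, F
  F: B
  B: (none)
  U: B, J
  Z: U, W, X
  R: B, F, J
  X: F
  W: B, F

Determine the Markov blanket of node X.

{F, U, W, Z}

X's parents: F.
X has child Z.
Parents of each child, excluding X:
  Z's other parents are U, W.
Taking the union gives {F, U, W, Z}.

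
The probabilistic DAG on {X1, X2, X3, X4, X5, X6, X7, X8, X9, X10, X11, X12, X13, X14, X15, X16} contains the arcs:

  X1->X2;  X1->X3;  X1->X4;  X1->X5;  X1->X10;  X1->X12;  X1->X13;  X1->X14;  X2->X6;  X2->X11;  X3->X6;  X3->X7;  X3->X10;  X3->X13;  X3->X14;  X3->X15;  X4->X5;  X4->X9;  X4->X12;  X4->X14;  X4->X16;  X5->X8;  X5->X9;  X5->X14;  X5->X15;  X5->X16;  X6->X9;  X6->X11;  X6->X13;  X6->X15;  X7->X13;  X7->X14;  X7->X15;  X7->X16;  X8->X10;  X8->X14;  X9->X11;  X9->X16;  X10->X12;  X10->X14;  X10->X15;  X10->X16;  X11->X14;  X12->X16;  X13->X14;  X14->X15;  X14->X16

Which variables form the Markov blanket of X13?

X13 has parents X1, X3, X6, X7.
Ch(X13) = {X14}.
For each child, the remaining parents (spouses of X13):
  X14 also has parents X1, X3, X4, X5, X7, X8, X10, X11.
MB(X13) = {X1, X3, X4, X5, X6, X7, X8, X10, X11, X14}.

{X1, X3, X4, X5, X6, X7, X8, X10, X11, X14}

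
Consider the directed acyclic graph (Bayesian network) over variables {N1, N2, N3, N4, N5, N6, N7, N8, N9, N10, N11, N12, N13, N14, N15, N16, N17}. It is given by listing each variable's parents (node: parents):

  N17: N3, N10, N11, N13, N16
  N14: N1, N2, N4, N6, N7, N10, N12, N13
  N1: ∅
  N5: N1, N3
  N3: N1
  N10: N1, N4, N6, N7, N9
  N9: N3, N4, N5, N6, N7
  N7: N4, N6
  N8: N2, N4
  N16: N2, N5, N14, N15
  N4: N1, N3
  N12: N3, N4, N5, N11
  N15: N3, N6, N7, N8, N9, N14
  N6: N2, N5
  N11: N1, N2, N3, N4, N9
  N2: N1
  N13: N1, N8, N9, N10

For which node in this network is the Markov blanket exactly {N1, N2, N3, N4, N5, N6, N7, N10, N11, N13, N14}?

N12

The target node must have every member of {N1, N2, N3, N4, N5, N6, N7, N10, N11, N13, N14} as a parent, child, or co-parent, and no others.
Parents of N12: N3, N4, N5, N11; children: N14; co-parents: N1, N2, N4, N6, N7, N10, N13.
These exactly cover the given set, so the node is N12.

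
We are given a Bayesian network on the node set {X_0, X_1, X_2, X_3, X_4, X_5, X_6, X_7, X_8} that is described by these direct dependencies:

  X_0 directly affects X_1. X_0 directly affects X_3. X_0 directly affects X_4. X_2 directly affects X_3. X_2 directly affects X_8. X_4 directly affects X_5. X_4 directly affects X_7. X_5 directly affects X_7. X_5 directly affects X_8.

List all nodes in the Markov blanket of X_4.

The Markov blanket of a node is its parents, its children, and the other parents of its children.
X_4's parents: X_0.
Children of X_4: X_5, X_7.
Other parents of X_4's children:
  X_5: —
  X_7: X_5
MB(X_4) = {X_0, X_5, X_7}.

{X_0, X_5, X_7}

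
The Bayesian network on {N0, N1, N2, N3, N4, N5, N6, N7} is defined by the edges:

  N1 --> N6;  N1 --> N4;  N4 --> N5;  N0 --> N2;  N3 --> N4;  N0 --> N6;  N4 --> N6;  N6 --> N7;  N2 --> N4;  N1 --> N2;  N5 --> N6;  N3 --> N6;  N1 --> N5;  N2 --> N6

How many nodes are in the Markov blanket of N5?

6

Parents of N5: N1, N4.
N5 has child N6.
Co-parents of N5 (other parents of its children):
  N6: N0, N1, N2, N3, N4
MB(N5) = {N0, N1, N2, N3, N4, N6}, which has 6 nodes.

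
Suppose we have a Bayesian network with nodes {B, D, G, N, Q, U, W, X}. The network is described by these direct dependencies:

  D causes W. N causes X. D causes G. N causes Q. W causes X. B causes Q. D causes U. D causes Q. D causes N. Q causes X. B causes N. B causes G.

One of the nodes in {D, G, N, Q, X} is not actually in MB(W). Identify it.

W's parents: D.
W has child X.
For each child, the remaining parents (spouses of W):
  X also has parents N, Q.
MB(W) = {D, N, Q, X}.
G is neither a parent, child, nor co-parent of W, so it does not belong.

G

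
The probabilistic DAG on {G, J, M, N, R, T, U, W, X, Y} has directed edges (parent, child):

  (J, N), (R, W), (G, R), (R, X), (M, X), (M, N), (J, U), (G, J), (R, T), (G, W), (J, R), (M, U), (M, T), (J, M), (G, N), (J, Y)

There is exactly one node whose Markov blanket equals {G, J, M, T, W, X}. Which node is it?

R

The target node must have every member of {G, J, M, T, W, X} as a parent, child, or co-parent, and no others.
Parents of R: G, J; children: T, W, X; co-parents: G, M.
These exactly cover the given set, so the node is R.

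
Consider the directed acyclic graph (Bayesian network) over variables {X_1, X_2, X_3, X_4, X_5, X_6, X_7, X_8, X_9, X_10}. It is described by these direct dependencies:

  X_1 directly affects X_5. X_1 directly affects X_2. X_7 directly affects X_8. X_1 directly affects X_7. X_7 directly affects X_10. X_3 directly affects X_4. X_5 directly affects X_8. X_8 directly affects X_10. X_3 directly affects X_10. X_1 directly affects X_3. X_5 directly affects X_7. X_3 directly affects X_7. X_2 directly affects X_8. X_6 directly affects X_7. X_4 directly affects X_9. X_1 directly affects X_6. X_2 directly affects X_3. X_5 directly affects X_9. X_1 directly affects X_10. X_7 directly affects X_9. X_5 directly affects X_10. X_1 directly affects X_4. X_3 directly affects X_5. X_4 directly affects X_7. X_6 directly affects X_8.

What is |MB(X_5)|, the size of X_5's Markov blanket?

9

A node's Markov blanket = Pa ∪ Ch ∪ (parents of Ch other than the node itself).
X_5's children: X_7, X_8, X_9, X_10.
Pa(X_5) = {X_1, X_3}.
Co-parents of X_5 (other parents of its children):
  X_7: X_1, X_3, X_4, X_6
  X_8: X_2, X_6, X_7
  X_9: X_4, X_7
  X_10: X_1, X_3, X_7, X_8
MB(X_5) = {X_1, X_2, X_3, X_4, X_6, X_7, X_8, X_9, X_10}, which has 9 nodes.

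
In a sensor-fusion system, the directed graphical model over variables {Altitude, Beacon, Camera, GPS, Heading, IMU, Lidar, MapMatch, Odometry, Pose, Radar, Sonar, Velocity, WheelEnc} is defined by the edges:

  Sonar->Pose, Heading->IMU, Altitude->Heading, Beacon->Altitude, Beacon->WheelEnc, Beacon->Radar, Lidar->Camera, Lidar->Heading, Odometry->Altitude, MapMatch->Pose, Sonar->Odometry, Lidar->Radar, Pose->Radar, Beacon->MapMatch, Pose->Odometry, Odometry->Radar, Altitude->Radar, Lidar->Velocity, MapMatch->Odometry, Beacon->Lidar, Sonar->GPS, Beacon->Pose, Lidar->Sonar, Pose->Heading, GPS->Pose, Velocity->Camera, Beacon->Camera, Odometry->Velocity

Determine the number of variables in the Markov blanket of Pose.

Ch(Pose) = {Heading, Odometry, Radar}.
Pa(Pose) = {Beacon, GPS, MapMatch, Sonar}.
Other parents of Pose's children:
  Odometry's other parents are MapMatch, Sonar.
  Heading also has parents Altitude, Lidar.
  Radar also has parents Altitude, Beacon, Lidar, Odometry.
MB(Pose) = {Altitude, Beacon, GPS, Heading, Lidar, MapMatch, Odometry, Radar, Sonar}, which has 9 nodes.

9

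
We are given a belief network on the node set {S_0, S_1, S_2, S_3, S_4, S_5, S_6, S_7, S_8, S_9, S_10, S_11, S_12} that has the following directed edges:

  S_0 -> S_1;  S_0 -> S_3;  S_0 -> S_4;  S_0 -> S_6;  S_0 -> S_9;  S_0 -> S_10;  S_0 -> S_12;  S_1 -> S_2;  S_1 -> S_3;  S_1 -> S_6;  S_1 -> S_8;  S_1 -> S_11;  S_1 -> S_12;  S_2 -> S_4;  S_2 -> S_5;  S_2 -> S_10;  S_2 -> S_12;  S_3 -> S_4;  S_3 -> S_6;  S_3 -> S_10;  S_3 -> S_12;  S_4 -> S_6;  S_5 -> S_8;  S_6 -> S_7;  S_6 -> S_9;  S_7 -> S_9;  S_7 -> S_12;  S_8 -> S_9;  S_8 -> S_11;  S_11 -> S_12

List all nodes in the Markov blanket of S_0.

S_0 has no parents.
Children of S_0: S_1, S_3, S_4, S_6, S_9, S_10, S_12.
For each child, the remaining parents (spouses of S_0):
  S_1: —
  S_3: S_1
  S_4: S_2, S_3
  S_6: S_1, S_3, S_4
  S_9: S_6, S_7, S_8
  S_10: S_2, S_3
  S_12: S_1, S_2, S_3, S_7, S_11
MB(S_0) = {S_1, S_2, S_3, S_4, S_6, S_7, S_8, S_9, S_10, S_11, S_12}.

{S_1, S_2, S_3, S_4, S_6, S_7, S_8, S_9, S_10, S_11, S_12}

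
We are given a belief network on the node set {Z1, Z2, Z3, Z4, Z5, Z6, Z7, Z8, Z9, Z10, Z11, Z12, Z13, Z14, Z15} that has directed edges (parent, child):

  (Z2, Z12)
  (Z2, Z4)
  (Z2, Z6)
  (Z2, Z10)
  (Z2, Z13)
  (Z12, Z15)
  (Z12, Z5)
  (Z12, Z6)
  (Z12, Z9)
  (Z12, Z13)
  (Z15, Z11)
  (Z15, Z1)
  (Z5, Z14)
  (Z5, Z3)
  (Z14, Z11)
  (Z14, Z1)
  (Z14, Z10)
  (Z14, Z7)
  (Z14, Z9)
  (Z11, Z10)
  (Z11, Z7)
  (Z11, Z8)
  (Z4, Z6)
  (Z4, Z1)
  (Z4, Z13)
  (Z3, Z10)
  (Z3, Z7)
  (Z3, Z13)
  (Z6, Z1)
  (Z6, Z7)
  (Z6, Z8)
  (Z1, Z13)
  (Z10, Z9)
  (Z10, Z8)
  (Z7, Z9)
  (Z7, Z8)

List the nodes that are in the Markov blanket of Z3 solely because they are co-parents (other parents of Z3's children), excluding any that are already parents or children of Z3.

{Z1, Z2, Z4, Z6, Z11, Z12, Z14}

Children of Z3: Z7, Z10, Z13.
  Z10 also has parents Z2, Z11, Z14.
  Z7 also has parents Z6, Z11, Z14.
  parents(Z13) \ {Z3} = {Z1, Z2, Z4, Z12}.
Excluding nodes already adjacent to Z3 (Z5, Z7, Z10, Z13), the co-parent-only contribution is {Z1, Z2, Z4, Z6, Z11, Z12, Z14}.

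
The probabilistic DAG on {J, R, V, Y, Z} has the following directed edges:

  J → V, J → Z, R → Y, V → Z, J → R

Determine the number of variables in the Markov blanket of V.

2

Parents of V: J.
V has child Z.
For each child, the remaining parents (spouses of V):
  Z: J
MB(V) = {J, Z}, which has 2 nodes.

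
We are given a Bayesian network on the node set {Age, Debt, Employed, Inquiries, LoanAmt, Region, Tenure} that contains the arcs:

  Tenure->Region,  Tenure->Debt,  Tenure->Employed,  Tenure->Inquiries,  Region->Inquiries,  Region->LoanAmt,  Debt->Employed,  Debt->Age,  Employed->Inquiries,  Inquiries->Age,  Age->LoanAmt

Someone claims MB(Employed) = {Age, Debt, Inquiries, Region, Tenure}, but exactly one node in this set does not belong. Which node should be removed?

Age

The Markov blanket of a node is its parents, its children, and the other parents of its children.
Pa(Employed) = {Debt, Tenure}.
Employed's children: Inquiries.
For each child, the remaining parents (spouses of Employed):
  parents(Inquiries) \ {Employed} = {Region, Tenure}.
MB(Employed) = {Debt, Inquiries, Region, Tenure}.
Age is neither a parent, child, nor co-parent of Employed, so it does not belong.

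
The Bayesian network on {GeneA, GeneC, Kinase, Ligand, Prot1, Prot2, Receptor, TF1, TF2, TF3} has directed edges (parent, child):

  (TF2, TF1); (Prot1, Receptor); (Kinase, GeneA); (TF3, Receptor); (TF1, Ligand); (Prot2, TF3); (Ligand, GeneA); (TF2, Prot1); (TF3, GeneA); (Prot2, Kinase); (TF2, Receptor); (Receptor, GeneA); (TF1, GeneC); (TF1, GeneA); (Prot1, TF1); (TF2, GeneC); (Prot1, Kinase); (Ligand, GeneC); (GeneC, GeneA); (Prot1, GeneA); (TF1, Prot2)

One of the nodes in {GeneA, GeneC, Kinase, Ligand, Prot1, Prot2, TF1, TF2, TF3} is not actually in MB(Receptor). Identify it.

Prot2

Children of Receptor: GeneA.
Parents of Receptor: Prot1, TF2, TF3.
Co-parents of Receptor (other parents of its children):
  GeneA: GeneC, Kinase, Ligand, Prot1, TF1, TF3
MB(Receptor) = {GeneA, GeneC, Kinase, Ligand, Prot1, TF1, TF2, TF3}.
Prot2 is neither a parent, child, nor co-parent of Receptor, so it does not belong.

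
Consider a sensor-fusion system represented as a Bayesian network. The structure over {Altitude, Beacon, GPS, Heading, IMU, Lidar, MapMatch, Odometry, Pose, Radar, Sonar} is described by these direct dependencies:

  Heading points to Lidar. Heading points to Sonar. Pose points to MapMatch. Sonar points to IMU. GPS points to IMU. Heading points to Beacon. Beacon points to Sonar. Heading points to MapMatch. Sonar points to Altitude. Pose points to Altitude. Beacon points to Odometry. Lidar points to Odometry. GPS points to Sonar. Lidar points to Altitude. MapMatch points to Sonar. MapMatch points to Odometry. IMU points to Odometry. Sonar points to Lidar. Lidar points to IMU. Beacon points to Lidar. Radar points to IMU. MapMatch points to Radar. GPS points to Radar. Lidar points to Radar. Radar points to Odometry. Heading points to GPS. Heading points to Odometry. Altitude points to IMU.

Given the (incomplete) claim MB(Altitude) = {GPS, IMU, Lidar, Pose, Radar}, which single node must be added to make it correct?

Altitude has parents Lidar, Pose, Sonar.
Altitude's children: IMU.
For each child, the remaining parents (spouses of Altitude):
  IMU's other parents are GPS, Lidar, Radar, Sonar.
MB(Altitude) = {GPS, IMU, Lidar, Pose, Radar, Sonar}.
Comparing with the claimed set, Sonar is missing.

Sonar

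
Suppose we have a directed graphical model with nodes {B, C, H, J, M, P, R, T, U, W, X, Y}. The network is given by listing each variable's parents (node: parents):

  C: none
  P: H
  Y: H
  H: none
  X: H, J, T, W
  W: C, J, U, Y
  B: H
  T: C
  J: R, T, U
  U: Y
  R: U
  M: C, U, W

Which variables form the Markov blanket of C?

By definition, MB(C) is built from C's parents, C's children, and the co-parents of C.
C has no parents.
Children of C: M, T, W.
Parents of each child, excluding C:
  T has no other parent.
  W also has parents J, U, Y.
  parents(M) \ {C} = {U, W}.
Union: {} ∪ {M, T, W} ∪ {J, U, W, Y} = {J, M, T, U, W, Y}.

{J, M, T, U, W, Y}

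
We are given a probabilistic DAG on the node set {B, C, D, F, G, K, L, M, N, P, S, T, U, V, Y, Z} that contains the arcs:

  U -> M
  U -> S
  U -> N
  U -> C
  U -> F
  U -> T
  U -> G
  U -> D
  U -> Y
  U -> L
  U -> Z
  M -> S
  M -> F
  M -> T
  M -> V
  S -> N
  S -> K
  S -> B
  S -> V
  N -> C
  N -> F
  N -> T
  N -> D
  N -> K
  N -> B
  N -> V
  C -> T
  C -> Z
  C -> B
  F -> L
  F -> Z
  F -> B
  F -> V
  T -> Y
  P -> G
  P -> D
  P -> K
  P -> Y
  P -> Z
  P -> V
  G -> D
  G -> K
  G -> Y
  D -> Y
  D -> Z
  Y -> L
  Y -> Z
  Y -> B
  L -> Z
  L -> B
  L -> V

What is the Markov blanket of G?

G's parents: P, U.
G has children D, K, Y.
Co-parents of G (other parents of its children):
  parents(D) \ {G} = {N, P, U}.
  parents(K) \ {G} = {N, P, S}.
  Y also has parents D, P, T, U.
Union: {P, U} ∪ {D, K, Y} ∪ {D, N, P, S, T, U} = {D, K, N, P, S, T, U, Y}.

{D, K, N, P, S, T, U, Y}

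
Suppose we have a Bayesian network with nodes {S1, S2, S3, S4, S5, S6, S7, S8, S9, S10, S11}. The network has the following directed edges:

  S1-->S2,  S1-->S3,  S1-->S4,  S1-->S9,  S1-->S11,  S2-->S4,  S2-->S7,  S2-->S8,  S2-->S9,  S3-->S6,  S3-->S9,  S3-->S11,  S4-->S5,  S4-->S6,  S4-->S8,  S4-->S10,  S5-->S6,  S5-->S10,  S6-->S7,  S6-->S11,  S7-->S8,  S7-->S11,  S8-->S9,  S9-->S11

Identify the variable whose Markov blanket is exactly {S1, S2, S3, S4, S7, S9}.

The target node must have every member of {S1, S2, S3, S4, S7, S9} as a parent, child, or co-parent, and no others.
Parents of S8: S2, S4, S7; children: S9; co-parents: S1, S2, S3.
These exactly cover the given set, so the node is S8.

S8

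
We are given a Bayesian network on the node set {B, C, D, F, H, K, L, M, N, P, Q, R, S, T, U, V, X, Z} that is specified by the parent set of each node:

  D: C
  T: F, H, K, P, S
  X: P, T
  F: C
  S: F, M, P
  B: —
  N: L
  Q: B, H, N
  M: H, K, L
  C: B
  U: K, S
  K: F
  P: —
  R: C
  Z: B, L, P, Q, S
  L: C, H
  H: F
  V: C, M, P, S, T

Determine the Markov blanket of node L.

L's parents: C, H.
Ch(L) = {M, N, Z}.
Other parents of L's children:
  M also has parents H, K.
  N has no other parent.
  Z also has parents B, P, Q, S.
MB(L) = {B, C, H, K, M, N, P, Q, S, Z}.

{B, C, H, K, M, N, P, Q, S, Z}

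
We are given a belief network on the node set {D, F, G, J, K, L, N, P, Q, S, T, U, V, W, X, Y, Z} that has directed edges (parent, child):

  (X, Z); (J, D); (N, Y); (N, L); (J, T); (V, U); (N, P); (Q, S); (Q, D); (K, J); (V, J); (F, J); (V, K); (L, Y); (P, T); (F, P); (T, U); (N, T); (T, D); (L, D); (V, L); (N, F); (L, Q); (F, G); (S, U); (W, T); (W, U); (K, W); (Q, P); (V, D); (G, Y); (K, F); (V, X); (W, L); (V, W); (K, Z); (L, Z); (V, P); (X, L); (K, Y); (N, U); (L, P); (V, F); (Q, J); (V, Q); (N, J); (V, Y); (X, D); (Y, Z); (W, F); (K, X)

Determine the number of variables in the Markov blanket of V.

15

Children of V: D, F, J, K, L, P, Q, U, W, X, Y.
V has no parents.
Parents of each child, excluding V:
  K has no other parent.
  parents(W) \ {V} = {K}.
  X's other parent is K.
  parents(L) \ {V} = {N, W, X}.
  parents(Q) \ {V} = {L}.
  parents(F) \ {V} = {K, N, W}.
  P also has parents F, L, N, Q.
  J also has parents F, K, N, Q.
  parents(Y) \ {V} = {G, K, L, N}.
  D also has parents J, L, Q, T, X.
  parents(U) \ {V} = {N, S, T, W}.
MB(V) = {D, F, G, J, K, L, N, P, Q, S, T, U, W, X, Y}, which has 15 nodes.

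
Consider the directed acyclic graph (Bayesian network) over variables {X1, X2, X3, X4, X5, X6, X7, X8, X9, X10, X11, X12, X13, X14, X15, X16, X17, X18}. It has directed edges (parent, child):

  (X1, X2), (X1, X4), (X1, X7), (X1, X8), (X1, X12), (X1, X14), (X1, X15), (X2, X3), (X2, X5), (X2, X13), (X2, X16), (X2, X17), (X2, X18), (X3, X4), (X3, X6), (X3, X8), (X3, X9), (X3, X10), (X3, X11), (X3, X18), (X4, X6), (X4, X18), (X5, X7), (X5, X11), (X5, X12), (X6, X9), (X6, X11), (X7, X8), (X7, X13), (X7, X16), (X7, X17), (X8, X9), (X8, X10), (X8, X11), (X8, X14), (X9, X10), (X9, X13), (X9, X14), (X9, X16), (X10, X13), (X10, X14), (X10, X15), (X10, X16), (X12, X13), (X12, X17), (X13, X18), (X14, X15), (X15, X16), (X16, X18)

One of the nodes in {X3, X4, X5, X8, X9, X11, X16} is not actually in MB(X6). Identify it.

X16

The Markov blanket of a node is its parents, its children, and the other parents of its children.
Pa(X6) = {X3, X4}.
Ch(X6) = {X9, X11}.
Parents of each child, excluding X6:
  X9's other parents are X3, X8.
  X11 also has parents X3, X5, X8.
MB(X6) = {X3, X4, X5, X8, X9, X11}.
X16 is neither a parent, child, nor co-parent of X6, so it does not belong.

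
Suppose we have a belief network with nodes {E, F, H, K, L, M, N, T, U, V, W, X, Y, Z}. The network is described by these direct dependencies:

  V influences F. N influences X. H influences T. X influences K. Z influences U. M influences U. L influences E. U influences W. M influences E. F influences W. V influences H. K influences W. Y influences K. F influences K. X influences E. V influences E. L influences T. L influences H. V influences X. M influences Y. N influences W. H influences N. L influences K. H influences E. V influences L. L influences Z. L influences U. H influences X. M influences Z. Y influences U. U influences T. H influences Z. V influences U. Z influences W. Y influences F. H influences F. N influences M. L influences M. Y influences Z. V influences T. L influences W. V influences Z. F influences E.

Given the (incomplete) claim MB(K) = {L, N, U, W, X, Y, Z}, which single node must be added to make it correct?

F

Recall MB(v) = parents ∪ children ∪ spouses, where spouses are the other parents of v's children.
Children of K: W.
Pa(K) = {F, L, X, Y}.
Co-parents of K (other parents of its children):
  W: F, L, N, U, Z
MB(K) = {F, L, N, U, W, X, Y, Z}.
Comparing with the claimed set, F is missing.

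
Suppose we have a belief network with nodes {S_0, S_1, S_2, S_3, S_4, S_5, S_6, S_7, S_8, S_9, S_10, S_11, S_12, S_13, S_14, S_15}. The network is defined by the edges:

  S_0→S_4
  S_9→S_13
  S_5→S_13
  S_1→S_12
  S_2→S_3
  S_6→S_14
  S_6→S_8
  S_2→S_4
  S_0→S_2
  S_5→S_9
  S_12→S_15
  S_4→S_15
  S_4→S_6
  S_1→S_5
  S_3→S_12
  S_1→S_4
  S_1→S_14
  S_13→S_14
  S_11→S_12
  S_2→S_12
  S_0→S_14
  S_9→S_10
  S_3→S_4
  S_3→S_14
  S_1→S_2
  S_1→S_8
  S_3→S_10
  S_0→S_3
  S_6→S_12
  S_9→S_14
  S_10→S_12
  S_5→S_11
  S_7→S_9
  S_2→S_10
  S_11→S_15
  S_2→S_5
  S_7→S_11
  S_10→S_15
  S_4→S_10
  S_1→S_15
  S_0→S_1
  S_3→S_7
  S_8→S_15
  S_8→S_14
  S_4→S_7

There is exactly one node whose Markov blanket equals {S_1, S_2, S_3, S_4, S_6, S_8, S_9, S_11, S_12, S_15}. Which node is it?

S_10

The target node must have every member of {S_1, S_2, S_3, S_4, S_6, S_8, S_9, S_11, S_12, S_15} as a parent, child, or co-parent, and no others.
Parents of S_10: S_2, S_3, S_4, S_9; children: S_12, S_15; co-parents: S_1, S_2, S_3, S_4, S_6, S_8, S_11, S_12.
These exactly cover the given set, so the node is S_10.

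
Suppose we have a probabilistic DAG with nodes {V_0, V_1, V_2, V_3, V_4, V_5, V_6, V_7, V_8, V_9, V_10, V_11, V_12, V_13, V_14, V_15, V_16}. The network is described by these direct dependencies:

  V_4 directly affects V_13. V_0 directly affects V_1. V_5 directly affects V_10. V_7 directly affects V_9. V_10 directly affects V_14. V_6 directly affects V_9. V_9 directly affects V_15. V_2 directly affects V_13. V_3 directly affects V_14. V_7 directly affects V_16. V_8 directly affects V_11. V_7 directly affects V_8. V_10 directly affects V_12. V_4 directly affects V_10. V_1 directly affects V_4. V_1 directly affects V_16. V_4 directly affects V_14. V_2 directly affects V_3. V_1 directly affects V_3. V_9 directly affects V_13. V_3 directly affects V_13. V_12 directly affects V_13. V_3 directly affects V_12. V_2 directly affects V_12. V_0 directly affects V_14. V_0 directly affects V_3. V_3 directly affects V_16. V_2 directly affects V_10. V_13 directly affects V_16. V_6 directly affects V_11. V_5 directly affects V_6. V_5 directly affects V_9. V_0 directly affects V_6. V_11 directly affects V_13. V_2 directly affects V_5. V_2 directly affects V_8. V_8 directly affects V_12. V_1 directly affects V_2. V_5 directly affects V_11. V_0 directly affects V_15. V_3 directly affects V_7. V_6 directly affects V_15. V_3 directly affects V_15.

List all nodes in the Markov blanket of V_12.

A node's Markov blanket = Pa ∪ Ch ∪ (parents of Ch other than the node itself).
Children of V_12: V_13.
Parents of V_12: V_2, V_3, V_8, V_10.
Other parents of V_12's children:
  parents(V_13) \ {V_12} = {V_2, V_3, V_4, V_9, V_11}.
MB(V_12) = {V_2, V_3, V_4, V_8, V_9, V_10, V_11, V_13}.

{V_2, V_3, V_4, V_8, V_9, V_10, V_11, V_13}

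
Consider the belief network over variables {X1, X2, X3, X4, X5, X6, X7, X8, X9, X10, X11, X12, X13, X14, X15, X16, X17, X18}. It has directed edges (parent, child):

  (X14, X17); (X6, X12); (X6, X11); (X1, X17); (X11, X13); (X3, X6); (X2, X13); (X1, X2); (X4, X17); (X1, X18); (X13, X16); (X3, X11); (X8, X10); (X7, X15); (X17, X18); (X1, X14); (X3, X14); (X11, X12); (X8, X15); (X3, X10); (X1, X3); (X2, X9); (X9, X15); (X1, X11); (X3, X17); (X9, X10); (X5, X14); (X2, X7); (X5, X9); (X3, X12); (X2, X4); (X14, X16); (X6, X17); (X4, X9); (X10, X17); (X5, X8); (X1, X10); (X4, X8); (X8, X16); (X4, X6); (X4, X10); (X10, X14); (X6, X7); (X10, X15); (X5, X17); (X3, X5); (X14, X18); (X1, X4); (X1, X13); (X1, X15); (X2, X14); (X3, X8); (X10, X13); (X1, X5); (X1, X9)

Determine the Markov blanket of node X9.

{X1, X2, X3, X4, X5, X7, X8, X10, X15}

A node's Markov blanket = Pa ∪ Ch ∪ (parents of Ch other than the node itself).
Pa(X9) = {X1, X2, X4, X5}.
Children of X9: X10, X15.
For each child, the remaining parents (spouses of X9):
  parents(X10) \ {X9} = {X1, X3, X4, X8}.
  X15 also has parents X1, X7, X8, X10.
Union: {X1, X2, X4, X5} ∪ {X10, X15} ∪ {X1, X3, X4, X7, X8, X10} = {X1, X2, X3, X4, X5, X7, X8, X10, X15}.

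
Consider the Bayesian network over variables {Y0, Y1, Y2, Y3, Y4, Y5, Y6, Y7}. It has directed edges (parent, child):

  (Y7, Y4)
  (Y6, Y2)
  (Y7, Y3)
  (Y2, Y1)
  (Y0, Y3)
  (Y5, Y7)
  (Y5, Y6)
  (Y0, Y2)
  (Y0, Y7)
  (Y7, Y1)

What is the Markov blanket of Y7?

{Y0, Y1, Y2, Y3, Y4, Y5}

Pa(Y7) = {Y0, Y5}.
Ch(Y7) = {Y1, Y3, Y4}.
Other parents of Y7's children:
  Y3: Y0
  Y4: —
  Y1: Y2
MB(Y7) = {Y0, Y1, Y2, Y3, Y4, Y5}.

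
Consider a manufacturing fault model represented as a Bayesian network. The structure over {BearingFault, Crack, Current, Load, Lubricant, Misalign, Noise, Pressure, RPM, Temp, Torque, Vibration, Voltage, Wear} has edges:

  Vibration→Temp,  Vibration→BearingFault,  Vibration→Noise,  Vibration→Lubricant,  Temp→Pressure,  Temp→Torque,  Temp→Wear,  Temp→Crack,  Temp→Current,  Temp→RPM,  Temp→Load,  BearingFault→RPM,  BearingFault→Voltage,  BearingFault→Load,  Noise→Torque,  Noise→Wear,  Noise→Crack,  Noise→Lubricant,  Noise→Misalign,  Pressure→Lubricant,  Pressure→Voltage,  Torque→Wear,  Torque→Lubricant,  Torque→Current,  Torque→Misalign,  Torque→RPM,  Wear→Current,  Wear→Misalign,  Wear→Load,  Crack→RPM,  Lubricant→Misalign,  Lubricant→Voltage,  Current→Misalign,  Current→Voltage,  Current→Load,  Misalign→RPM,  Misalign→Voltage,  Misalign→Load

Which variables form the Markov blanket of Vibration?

By definition, MB(Vibration) is built from Vibration's parents, Vibration's children, and the co-parents of Vibration.
Vibration's children: BearingFault, Lubricant, Noise, Temp.
Vibration's parents: none.
Parents of each child, excluding Vibration:
  Temp has no other parent.
  BearingFault has no other parent.
  Noise: no additional parents.
  parents(Lubricant) \ {Vibration} = {Noise, Pressure, Torque}.
MB(Vibration) = {BearingFault, Lubricant, Noise, Pressure, Temp, Torque}.

{BearingFault, Lubricant, Noise, Pressure, Temp, Torque}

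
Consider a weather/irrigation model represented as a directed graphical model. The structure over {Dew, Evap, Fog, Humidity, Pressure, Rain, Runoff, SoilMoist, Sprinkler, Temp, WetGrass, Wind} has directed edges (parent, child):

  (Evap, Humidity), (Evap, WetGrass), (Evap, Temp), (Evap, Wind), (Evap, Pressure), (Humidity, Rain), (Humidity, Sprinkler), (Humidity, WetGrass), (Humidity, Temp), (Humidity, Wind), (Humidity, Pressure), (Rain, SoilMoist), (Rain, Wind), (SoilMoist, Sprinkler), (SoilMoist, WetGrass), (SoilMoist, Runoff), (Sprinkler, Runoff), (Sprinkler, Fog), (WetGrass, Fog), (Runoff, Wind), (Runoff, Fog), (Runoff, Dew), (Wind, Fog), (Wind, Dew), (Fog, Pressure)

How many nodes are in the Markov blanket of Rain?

A node's Markov blanket = Pa ∪ Ch ∪ (parents of Ch other than the node itself).
Rain's parents: Humidity.
Rain has children SoilMoist, Wind.
Other parents of Rain's children:
  SoilMoist: no additional parents.
  Wind's other parents are Evap, Humidity, Runoff.
MB(Rain) = {Evap, Humidity, Runoff, SoilMoist, Wind}, which has 5 nodes.

5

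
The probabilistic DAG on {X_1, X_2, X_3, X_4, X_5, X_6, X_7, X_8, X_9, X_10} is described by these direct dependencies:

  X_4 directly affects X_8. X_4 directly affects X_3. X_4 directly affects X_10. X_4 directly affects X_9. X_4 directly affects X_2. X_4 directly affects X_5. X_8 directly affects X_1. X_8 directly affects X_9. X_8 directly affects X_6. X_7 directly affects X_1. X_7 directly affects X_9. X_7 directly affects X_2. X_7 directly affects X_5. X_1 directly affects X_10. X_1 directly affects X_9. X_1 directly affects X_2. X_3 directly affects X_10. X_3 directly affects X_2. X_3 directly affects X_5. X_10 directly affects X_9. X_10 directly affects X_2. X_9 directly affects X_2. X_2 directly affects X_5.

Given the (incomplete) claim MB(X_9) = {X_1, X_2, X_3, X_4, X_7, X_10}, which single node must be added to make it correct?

X_9's children: X_2.
X_9 has parents X_1, X_4, X_7, X_8, X_10.
Co-parents of X_9 (other parents of its children):
  X_2's other parents are X_1, X_3, X_4, X_7, X_10.
MB(X_9) = {X_1, X_2, X_3, X_4, X_7, X_8, X_10}.
Comparing with the claimed set, X_8 is missing.

X_8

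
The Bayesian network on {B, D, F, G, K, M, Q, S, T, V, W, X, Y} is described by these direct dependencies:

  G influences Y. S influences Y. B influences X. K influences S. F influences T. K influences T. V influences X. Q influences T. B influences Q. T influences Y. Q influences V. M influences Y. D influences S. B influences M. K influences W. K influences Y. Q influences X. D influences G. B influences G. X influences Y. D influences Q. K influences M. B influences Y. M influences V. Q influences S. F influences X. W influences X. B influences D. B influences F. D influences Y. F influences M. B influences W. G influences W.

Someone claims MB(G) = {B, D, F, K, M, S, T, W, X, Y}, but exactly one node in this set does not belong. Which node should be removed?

F

G has parents B, D.
G has children W, Y.
For each child, the remaining parents (spouses of G):
  W's other parents are B, K.
  Y also has parents B, D, K, M, S, T, X.
MB(G) = {B, D, K, M, S, T, W, X, Y}.
F is neither a parent, child, nor co-parent of G, so it does not belong.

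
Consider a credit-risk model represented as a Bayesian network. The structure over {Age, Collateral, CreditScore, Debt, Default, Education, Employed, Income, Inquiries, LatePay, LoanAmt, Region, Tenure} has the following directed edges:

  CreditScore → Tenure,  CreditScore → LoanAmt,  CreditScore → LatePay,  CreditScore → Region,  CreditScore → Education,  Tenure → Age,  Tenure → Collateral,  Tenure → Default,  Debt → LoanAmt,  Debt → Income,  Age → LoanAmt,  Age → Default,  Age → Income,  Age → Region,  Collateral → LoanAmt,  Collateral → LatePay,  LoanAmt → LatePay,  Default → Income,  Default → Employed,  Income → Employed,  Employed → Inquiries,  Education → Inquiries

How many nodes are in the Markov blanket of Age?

Age has parent Tenure.
Age has children Default, Income, LoanAmt, Region.
Other parents of Age's children:
  LoanAmt: Collateral, CreditScore, Debt
  Default: Tenure
  Income: Debt, Default
  Region: CreditScore
MB(Age) = {Collateral, CreditScore, Debt, Default, Income, LoanAmt, Region, Tenure}, which has 8 nodes.

8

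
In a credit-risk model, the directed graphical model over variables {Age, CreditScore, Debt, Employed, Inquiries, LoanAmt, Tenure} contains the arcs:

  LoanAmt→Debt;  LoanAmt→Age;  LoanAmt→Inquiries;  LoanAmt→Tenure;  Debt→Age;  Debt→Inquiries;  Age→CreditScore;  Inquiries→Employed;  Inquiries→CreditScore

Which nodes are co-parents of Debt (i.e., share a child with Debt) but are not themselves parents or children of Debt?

{}

Children of Debt: Age, Inquiries.
  parents(Age) \ {Debt} = {LoanAmt}.
  parents(Inquiries) \ {Debt} = {LoanAmt}.
Excluding nodes already adjacent to Debt (Age, Inquiries, LoanAmt), the co-parent-only contribution is {}.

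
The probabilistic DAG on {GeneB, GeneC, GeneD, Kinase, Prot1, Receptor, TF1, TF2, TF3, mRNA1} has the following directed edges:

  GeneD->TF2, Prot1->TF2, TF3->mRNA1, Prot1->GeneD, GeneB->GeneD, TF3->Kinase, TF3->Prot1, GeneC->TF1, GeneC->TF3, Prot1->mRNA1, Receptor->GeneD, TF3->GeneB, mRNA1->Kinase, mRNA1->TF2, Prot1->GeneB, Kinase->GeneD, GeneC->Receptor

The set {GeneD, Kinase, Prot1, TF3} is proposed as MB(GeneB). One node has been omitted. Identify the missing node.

The Markov blanket of a node is its parents, its children, and the other parents of its children.
Parents of GeneB: Prot1, TF3.
GeneB's children: GeneD.
Co-parents of GeneB (other parents of its children):
  GeneD: Kinase, Prot1, Receptor
MB(GeneB) = {GeneD, Kinase, Prot1, Receptor, TF3}.
Comparing with the claimed set, Receptor is missing.

Receptor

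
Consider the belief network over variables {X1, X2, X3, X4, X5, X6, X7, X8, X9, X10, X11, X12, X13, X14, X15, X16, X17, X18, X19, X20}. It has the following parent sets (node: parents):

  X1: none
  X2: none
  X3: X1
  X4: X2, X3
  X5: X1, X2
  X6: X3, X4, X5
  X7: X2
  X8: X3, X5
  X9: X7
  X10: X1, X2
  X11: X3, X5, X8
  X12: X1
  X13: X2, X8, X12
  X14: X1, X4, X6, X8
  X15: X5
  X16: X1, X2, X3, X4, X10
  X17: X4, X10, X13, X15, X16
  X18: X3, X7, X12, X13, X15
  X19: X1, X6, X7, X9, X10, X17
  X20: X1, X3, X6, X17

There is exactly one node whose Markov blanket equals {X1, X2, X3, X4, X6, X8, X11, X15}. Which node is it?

X5

The target node must have every member of {X1, X2, X3, X4, X6, X8, X11, X15} as a parent, child, or co-parent, and no others.
Parents of X5: X1, X2; children: X6, X8, X11, X15; co-parents: X3, X4, X8.
These exactly cover the given set, so the node is X5.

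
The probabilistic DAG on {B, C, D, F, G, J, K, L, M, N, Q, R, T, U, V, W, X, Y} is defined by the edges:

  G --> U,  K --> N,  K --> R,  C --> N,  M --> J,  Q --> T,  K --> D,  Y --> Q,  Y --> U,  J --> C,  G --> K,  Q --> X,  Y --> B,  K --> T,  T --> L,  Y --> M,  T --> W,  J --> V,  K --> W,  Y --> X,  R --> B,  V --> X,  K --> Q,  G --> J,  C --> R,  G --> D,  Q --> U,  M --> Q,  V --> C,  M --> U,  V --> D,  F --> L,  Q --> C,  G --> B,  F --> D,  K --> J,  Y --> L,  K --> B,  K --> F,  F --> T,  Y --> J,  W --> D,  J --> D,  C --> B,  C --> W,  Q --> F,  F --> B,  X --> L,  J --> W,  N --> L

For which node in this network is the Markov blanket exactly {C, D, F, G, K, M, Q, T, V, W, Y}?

The target node must have every member of {C, D, F, G, K, M, Q, T, V, W, Y} as a parent, child, or co-parent, and no others.
Parents of J: G, K, M, Y; children: C, D, V, W; co-parents: C, F, G, K, Q, T, V, W.
These exactly cover the given set, so the node is J.

J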